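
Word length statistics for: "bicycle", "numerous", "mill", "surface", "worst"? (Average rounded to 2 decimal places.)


Lengths: "bicycle"=7, "numerous"=8, "mill"=4, "surface"=7, "worst"=5
Sum = 31, Count = 5
Average = 31/5 = 6.20
= avg=6.20, min=4, max=8


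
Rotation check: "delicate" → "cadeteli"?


Word: "delicate", Candidate: "cadeteli"
Method: check if candidate is substring of word+word
"delicatedelicate" contains "cadeteli"? No
Is rotation = No


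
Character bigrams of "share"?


Word: "share" (length 5)
Number of bigrams = 5 - 2 + 1 = 4
  Position 0: "sh"
  Position 1: "ha"
  Position 2: "ar"
  Position 3: "re"
Bigrams = "sh", "ha", "ar", "re"


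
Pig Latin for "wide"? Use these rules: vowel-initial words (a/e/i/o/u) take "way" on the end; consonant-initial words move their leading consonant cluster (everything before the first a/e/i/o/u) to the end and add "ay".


Word: "wide"
Starts with consonant(s) → move to end, add 'ay'
Consonant cluster: "w"
Pig Latin = "ideway"


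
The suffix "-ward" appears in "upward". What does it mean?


Suffix: -ward
Example: upward (up + -ward)
Meaning = in the direction of


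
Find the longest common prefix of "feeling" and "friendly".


Word 1: "feeling"
Word 2: "friendly"
Comparing from start:
  Pos 0: 'f' == 'f'
  Pos 1: 'e' != 'r' (stop)
LCP = "f" (length 1)


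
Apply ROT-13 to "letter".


Word: "letter"
Shift: 13
Each letter → (letter + shift) mod 26:
  'l' (11) + 13 = 24 → 'y'
  'e' (4) + 13 = 17 → 'r'
  't' (19) + 13 = 6 → 'g'
  't' (19) + 13 = 6 → 'g'
  'e' (4) + 13 = 17 → 'r'
  'r' (17) + 13 = 4 → 'e'
Result = "yrggre"


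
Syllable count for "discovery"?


Word: "discovery"
Syllable breakdown: dis / cov / er / y
Counting: 4 parts
= 4 syllables


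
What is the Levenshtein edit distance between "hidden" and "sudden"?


Word 1: "hidden" (length 6)
Word 2: "sudden" (length 6)
One optimal edit sequence (insert/delete/substitute each cost 1):
  1. substitute 'h' -> 's'  (+1)
  2. substitute 'i' -> 'u'  (+1)
  3. keep 'd'
  4. keep 'd'
  5. keep 'e'
  6. keep 'n'
Total edit operations: 2
Edit distance = 2


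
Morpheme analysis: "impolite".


Word: "impolite"
Morphemes: im- | polite
Each morpheme carries meaning
= 2 morphemes


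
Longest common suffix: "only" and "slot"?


Word 1: "only"
Word 2: "slot"
Comparing from end:
  Pos -1: 'y' != 't' (stop)
LCS = "" (length 0)


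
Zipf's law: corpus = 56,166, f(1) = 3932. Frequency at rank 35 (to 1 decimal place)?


Zipf's law: f(r) = f(1) / r
f(1) = 3932
f(35) = 3932 / 35
= 112.3 occurrences


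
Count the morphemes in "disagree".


Word: "disagree"
Morphemes: dis- | agree
Each morpheme carries meaning
= 2 morphemes


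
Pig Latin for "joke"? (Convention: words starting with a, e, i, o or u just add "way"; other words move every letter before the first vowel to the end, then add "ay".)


Word: "joke"
Starts with consonant(s) → move to end, add 'ay'
Consonant cluster: "j"
Pig Latin = "okejay"


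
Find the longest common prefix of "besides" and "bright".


Word 1: "besides"
Word 2: "bright"
Comparing from start:
  Pos 0: 'b' == 'b'
  Pos 1: 'e' != 'r' (stop)
LCP = "b" (length 1)


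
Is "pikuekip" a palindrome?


Word: "pikuekip"
Reversed: "pikeukip"
Forward == Backward? pikuekip != pikeukip
Palindrome = No


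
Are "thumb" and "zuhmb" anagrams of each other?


Word 1: "thumb" → sorted: bhmtu
Word 2: "zuhmb" → sorted: bhmuz
Same letters? bhmtu != bhmuz
Anagram = No


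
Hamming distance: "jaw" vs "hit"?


Comparing character by character (same length = 3):
  Pos 0: 'j' vs 'h' !=
  Pos 1: 'a' vs 'i' !=
  Pos 2: 'w' vs 't' !=
Hamming distance = 3


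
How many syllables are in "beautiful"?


Word: "beautiful"
Syllable breakdown: beau | ti | ful
Counting: 3 parts
= 3 syllables


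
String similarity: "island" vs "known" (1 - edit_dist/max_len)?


Word 1: "island" (length 6)
Word 2: "known" (length 5)
One optimal edit sequence:
  1. substitute 'i' -> 'k'  (+1)
  2. substitute 's' -> 'n'  (+1)
  3. substitute 'l' -> 'o'  (+1)
  4. substitute 'a' -> 'w'  (+1)
  5. keep 'n'
  6. delete 'd'  (+1)
Edit distance = 5
Max length = max(6, 5) = 6
Similarity = 1 - 5/6
= 0.1667


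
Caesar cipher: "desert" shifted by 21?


Word: "desert"
Shift: 21
Each letter → (letter + shift) mod 26:
  'd' (3) + 21 = 24 → 'y'
  'e' (4) + 21 = 25 → 'z'
  's' (18) + 21 = 13 → 'n'
  'e' (4) + 21 = 25 → 'z'
  'r' (17) + 21 = 12 → 'm'
  't' (19) + 21 = 14 → 'o'
Result = "yznzmo"


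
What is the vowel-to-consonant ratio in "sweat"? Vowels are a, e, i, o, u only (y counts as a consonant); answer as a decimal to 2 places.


Word: "sweat"
Vowels (a,e,i,o,u): 2
Consonants: 3
Ratio = 2/3
= 0.67


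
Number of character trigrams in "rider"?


Word: "rider" (length 5)
Number of 3-grams = length - 3 + 1 = 5 - 3 + 1
= 3


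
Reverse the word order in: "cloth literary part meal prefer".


Original: "cloth literary part meal prefer"
Words (1..n): cloth | literary | part | meal | prefer
Reversed (n..1): prefer | meal | part | literary | cloth
Result = "prefer meal part literary cloth"


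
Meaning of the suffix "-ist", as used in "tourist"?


Suffix: -ist
Example: tourist (tour + -ist)
Meaning = one who practices


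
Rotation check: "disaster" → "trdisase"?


Word: "disaster", Candidate: "trdisase"
Method: check if candidate is substring of word+word
"disasterdisaster" contains "trdisase"? No
Is rotation = No


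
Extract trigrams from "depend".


Word: "depend" (length 6)
Number of trigrams = 6 - 3 + 1 = 4
  Position 0: "dep"
  Position 1: "epe"
  Position 2: "pen"
  Position 3: "end"
Trigrams = "dep", "epe", "pen", "end"


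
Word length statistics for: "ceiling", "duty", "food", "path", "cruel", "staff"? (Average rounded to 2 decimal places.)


Lengths: "ceiling"=7, "duty"=4, "food"=4, "path"=4, "cruel"=5, "staff"=5
Sum = 29, Count = 6
Average = 29/6 = 4.83
= avg=4.83, min=4, max=7


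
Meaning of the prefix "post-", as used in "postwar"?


Prefix: post-
Example: postwar = post- + war
Meaning = after


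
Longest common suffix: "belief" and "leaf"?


Word 1: "belief"
Word 2: "leaf"
Comparing from end:
  Pos -1: 'f' == 'f'
  Pos -2: 'e' != 'a' (stop)
LCS = "f" (length 1)


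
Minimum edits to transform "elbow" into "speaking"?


Word 1: "elbow" (length 5)
Word 2: "speaking" (length 8)
One optimal edit sequence (insert/delete/substitute each cost 1):
  1. insert 's'  (+1)
  2. insert 'p'  (+1)
  3. keep 'e'
  4. insert 'a'  (+1)
  5. substitute 'l' -> 'k'  (+1)
  6. substitute 'b' -> 'i'  (+1)
  7. substitute 'o' -> 'n'  (+1)
  8. substitute 'w' -> 'g'  (+1)
Total edit operations: 7
Edit distance = 7


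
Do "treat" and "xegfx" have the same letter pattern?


Pattern of "treat": [0, 1, 2, 3, 0]
Pattern of "xegfx": [0, 1, 2, 3, 0]
Patterns match
Same pattern = Yes


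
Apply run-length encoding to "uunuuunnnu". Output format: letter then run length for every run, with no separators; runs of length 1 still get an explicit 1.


String: "uunuuunnnu"
Scanning for consecutive runs:
  'u' x 2
  'n' x 1
  'u' x 3
  'n' x 3
  'u' x 1
RLE = "u2n1u3n3u1"


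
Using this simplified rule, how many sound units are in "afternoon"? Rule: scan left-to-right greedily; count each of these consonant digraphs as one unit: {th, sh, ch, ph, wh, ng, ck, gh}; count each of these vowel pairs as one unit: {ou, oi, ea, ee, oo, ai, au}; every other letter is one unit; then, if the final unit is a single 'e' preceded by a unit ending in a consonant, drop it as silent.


Word: "afternoon" (9 letters)
Left-to-right scan:
  [1] 'a' (letter)
  [2] 'f' (letter)
  [3] 't' (letter)
  [4] 'e' (letter)
  [5] 'r' (letter)
  [6] 'n' (letter)
  [7] 'oo' (vowel-pair)
  [8] 'n' (letter)
Units from scan: 8
Sound units = 8 units


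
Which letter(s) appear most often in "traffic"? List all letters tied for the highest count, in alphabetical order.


Word: "traffic"
Letter counts:
  'a': 1
  'c': 1
  'f': 2
  'i': 1
  'r': 1
  't': 1
Maximum count = 2
Most frequent = 'f' (2 times each)


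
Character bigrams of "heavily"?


Word: "heavily" (length 7)
Number of bigrams = 7 - 2 + 1 = 6
  Position 0: "he"
  Position 1: "ea"
  Position 2: "av"
  Position 3: "vi"
  Position 4: "il"
  Position 5: "ly"
Bigrams = "he", "ea", "av", "vi", "il", "ly"


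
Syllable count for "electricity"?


Word: "electricity"
Syllable breakdown: e | lec | tric | i | ty
Counting: 5 parts
= 5 syllables


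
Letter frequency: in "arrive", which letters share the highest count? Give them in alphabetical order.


Word: "arrive"
Letter counts:
  'a': 1
  'e': 1
  'i': 1
  'r': 2
  'v': 1
Maximum count = 2
Most frequent = 'r' (2 times each)


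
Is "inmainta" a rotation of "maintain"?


Word: "maintain", Candidate: "inmainta"
Method: check if candidate is substring of word+word
"maintainmaintain" contains "inmainta"? Yes
Is rotation = Yes


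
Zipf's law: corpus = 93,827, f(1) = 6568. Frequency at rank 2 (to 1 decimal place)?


Zipf's law: f(r) = f(1) / r
f(1) = 6568
f(2) = 6568 / 2
= 3284.0 occurrences


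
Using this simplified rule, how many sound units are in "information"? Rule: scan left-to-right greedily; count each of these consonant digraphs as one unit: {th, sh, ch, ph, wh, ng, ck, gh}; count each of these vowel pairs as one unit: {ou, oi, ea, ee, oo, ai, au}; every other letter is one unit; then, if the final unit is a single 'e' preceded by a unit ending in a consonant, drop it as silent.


Word: "information" (11 letters)
Left-to-right scan:
  1. 'i' (letter)
  2. 'n' (letter)
  3. 'f' (letter)
  4. 'o' (letter)
  5. 'r' (letter)
  6. 'm' (letter)
  7. 'a' (letter)
  8. 't' (letter)
  9. 'i' (letter)
  10. 'o' (letter)
  11. 'n' (letter)
Units from scan: 11
Sound units = 11 units


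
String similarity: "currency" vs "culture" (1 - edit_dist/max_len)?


Word 1: "currency" (length 8)
Word 2: "culture" (length 7)
One optimal edit sequence:
  1. keep 'c'
  2. keep 'u'
  3. delete 'r'  (+1)
  4. substitute 'r' -> 'l'  (+1)
  5. substitute 'e' -> 't'  (+1)
  6. substitute 'n' -> 'u'  (+1)
  7. substitute 'c' -> 'r'  (+1)
  8. substitute 'y' -> 'e'  (+1)
Edit distance = 6
Max length = max(8, 7) = 8
Similarity = 1 - 6/8
= 0.2500


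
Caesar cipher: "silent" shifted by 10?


Word: "silent"
Shift: 10
Each letter → (letter + shift) mod 26:
  's' (18) + 10 = 2 → 'c'
  'i' (8) + 10 = 18 → 's'
  'l' (11) + 10 = 21 → 'v'
  'e' (4) + 10 = 14 → 'o'
  'n' (13) + 10 = 23 → 'x'
  't' (19) + 10 = 3 → 'd'
Result = "csvoxd"


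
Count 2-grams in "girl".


Word: "girl" (length 4)
Number of 2-grams = length - 2 + 1 = 4 - 2 + 1
= 3


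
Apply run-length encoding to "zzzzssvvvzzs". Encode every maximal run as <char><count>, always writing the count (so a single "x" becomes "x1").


String: "zzzzssvvvzzs"
Scanning for consecutive runs:
  'z' x 4
  's' x 2
  'v' x 3
  'z' x 2
  's' x 1
RLE = "z4s2v3z2s1"


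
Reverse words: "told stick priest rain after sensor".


Original: "told stick priest rain after sensor"
Words (1..n): told | stick | priest | rain | after | sensor
Reversed (n..1): sensor | after | rain | priest | stick | told
Result = "sensor after rain priest stick told"


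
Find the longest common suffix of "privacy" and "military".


Word 1: "privacy"
Word 2: "military"
Comparing from end:
  Pos -1: 'y' == 'y'
  Pos -2: 'c' != 'r' (stop)
LCS = "y" (length 1)


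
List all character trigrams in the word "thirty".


Word: "thirty" (length 6)
Number of trigrams = 6 - 3 + 1 = 4
  Position 0: "thi"
  Position 1: "hir"
  Position 2: "irt"
  Position 3: "rty"
Trigrams = "thi", "hir", "irt", "rty"


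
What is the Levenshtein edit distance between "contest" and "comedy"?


Word 1: "contest" (length 7)
Word 2: "comedy" (length 6)
One optimal edit sequence (insert/delete/substitute each cost 1):
  1. keep 'c'
  2. keep 'o'
  3. delete 'n'  (+1)
  4. substitute 't' -> 'm'  (+1)
  5. keep 'e'
  6. substitute 's' -> 'd'  (+1)
  7. substitute 't' -> 'y'  (+1)
Total edit operations: 4
Edit distance = 4


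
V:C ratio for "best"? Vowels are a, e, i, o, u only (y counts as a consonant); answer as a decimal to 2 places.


Word: "best"
Vowels (a,e,i,o,u): 1
Consonants: 3
Ratio = 1/3
= 0.33


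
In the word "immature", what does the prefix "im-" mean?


Prefix: im-
Example: immature (im- + mature)
Meaning = not / into


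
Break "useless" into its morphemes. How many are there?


Word: "useless"
Morphemes: use + -less
Each morpheme carries meaning
= 2 morphemes


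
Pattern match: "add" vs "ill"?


Pattern of "add": [0, 1, 1]
Pattern of "ill": [0, 1, 1]
Patterns match
Same pattern = Yes


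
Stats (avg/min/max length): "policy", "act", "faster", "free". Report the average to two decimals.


Lengths: "policy"=6, "act"=3, "faster"=6, "free"=4
Sum = 19, Count = 4
Average = 19/4 = 4.75
= avg=4.75, min=3, max=6


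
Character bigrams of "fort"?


Word: "fort" (length 4)
Number of bigrams = 4 - 2 + 1 = 3
  Position 0: "fo"
  Position 1: "or"
  Position 2: "rt"
Bigrams = "fo", "or", "rt"


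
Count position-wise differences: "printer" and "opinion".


Comparing character by character (same length = 7):
  Pos 0: 'p' vs 'o' !=
  Pos 1: 'r' vs 'p' !=
  Pos 2: 'i' vs 'i' =
  Pos 3: 'n' vs 'n' =
  Pos 4: 't' vs 'i' !=
  Pos 5: 'e' vs 'o' !=
  Pos 6: 'r' vs 'n' !=
Hamming distance = 5


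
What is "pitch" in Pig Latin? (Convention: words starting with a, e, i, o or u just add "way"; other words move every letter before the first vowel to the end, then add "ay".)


Word: "pitch"
Starts with consonant(s) → move to end, add 'ay'
Consonant cluster: "p"
Pig Latin = "itchpay"


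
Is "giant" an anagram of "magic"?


Word 1: "magic" → sorted: acgim
Word 2: "giant" → sorted: agint
Same letters? acgim != agint
Anagram = No


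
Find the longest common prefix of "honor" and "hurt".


Word 1: "honor"
Word 2: "hurt"
Comparing from start:
  Pos 0: 'h' == 'h'
  Pos 1: 'o' != 'u' (stop)
LCP = "h" (length 1)


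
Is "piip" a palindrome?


Word: "piip"
Reversed: "piip"
Forward == Backward? piip == piip
Palindrome = Yes


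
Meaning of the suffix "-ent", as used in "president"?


Suffix: -ent
Example: president = preside + -ent, with a spelling change
Meaning = one who / that which


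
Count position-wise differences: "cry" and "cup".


Comparing character by character (same length = 3):
  Pos 0: 'c' vs 'c' =
  Pos 1: 'r' vs 'u' !=
  Pos 2: 'y' vs 'p' !=
Hamming distance = 2


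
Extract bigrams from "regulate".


Word: "regulate" (length 8)
Number of bigrams = 8 - 2 + 1 = 7
  Position 0: "re"
  Position 1: "eg"
  Position 2: "gu"
  Position 3: "ul"
  Position 4: "la"
  Position 5: "at"
  Position 6: "te"
Bigrams = "re", "eg", "gu", "ul", "la", "at", "te"


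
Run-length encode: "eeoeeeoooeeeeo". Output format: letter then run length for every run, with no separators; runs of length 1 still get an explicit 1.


String: "eeoeeeoooeeeeo"
Scanning for consecutive runs:
  'e' x 2
  'o' x 1
  'e' x 3
  'o' x 3
  'e' x 4
  'o' x 1
RLE = "e2o1e3o3e4o1"


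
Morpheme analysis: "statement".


Word: "statement"
Morphemes: state / -ment
Each morpheme carries meaning
= 2 morphemes


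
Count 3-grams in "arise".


Word: "arise" (length 5)
Number of 3-grams = length - 3 + 1 = 5 - 3 + 1
= 3


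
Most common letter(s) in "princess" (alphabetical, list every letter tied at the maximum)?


Word: "princess"
Letter counts:
  'c': 1
  'e': 1
  'i': 1
  'n': 1
  'p': 1
  'r': 1
  's': 2
Maximum count = 2
Most frequent = 's' (2 times each)


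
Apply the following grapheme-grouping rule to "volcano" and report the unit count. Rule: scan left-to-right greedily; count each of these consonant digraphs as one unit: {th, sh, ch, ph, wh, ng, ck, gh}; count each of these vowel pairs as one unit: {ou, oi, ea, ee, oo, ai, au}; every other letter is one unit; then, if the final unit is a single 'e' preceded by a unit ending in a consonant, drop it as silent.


Word: "volcano" (7 letters)
Left-to-right scan:
  1. 'v' (letter)
  2. 'o' (letter)
  3. 'l' (letter)
  4. 'c' (letter)
  5. 'a' (letter)
  6. 'n' (letter)
  7. 'o' (letter)
Units from scan: 7
Sound units = 7 units


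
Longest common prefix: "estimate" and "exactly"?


Word 1: "estimate"
Word 2: "exactly"
Comparing from start:
  Pos 0: 'e' == 'e'
  Pos 1: 's' != 'x' (stop)
LCP = "e" (length 1)


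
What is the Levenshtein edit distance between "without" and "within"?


Word 1: "without" (length 7)
Word 2: "within" (length 6)
One optimal edit sequence (insert/delete/substitute each cost 1):
  1. keep 'w'
  2. keep 'i'
  3. keep 't'
  4. keep 'h'
  5. delete 'o'  (+1)
  6. substitute 'u' -> 'i'  (+1)
  7. substitute 't' -> 'n'  (+1)
Total edit operations: 3
Edit distance = 3


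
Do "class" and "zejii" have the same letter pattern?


Pattern of "class": [0, 1, 2, 3, 3]
Pattern of "zejii": [0, 1, 2, 3, 3]
Patterns match
Same pattern = Yes


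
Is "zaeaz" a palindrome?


Word: "zaeaz"
Reversed: "zaeaz"
Forward == Backward? zaeaz == zaeaz
Palindrome = Yes


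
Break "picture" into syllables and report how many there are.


Word: "picture"
Syllable breakdown: pic | ture
Counting: 2 parts
= 2 syllables


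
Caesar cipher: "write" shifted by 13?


Word: "write"
Shift: 13
Each letter → (letter + shift) mod 26:
  'w' (22) + 13 = 9 → 'j'
  'r' (17) + 13 = 4 → 'e'
  'i' (8) + 13 = 21 → 'v'
  't' (19) + 13 = 6 → 'g'
  'e' (4) + 13 = 17 → 'r'
Result = "jevgr"


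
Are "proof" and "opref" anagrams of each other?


Word 1: "proof" → sorted: foopr
Word 2: "opref" → sorted: efopr
Same letters? foopr != efopr
Anagram = No


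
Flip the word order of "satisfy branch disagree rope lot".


Original: "satisfy branch disagree rope lot"
Words (1..n): satisfy | branch | disagree | rope | lot
Reversed (n..1): lot | rope | disagree | branch | satisfy
Result = "lot rope disagree branch satisfy"


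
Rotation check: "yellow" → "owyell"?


Word: "yellow", Candidate: "owyell"
Method: check if candidate is substring of word+word
"yellowyellow" contains "owyell"? Yes
Is rotation = Yes


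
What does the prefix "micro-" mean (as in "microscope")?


Prefix: micro-
Example: microscope = micro- + scope
Meaning = small


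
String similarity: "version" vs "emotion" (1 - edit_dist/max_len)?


Word 1: "version" (length 7)
Word 2: "emotion" (length 7)
One optimal edit sequence:
  1. substitute 'v' -> 'e'  (+1)
  2. substitute 'e' -> 'm'  (+1)
  3. substitute 'r' -> 'o'  (+1)
  4. substitute 's' -> 't'  (+1)
  5. keep 'i'
  6. keep 'o'
  7. keep 'n'
Edit distance = 4
Max length = max(7, 7) = 7
Similarity = 1 - 4/7
= 0.4286


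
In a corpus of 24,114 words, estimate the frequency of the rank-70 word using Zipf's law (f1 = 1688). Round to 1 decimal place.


Zipf's law: f(r) = f(1) / r
f(1) = 1688
f(70) = 1688 / 70
= 24.1 occurrences


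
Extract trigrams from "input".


Word: "input" (length 5)
Number of trigrams = 5 - 3 + 1 = 3
  Position 0: "inp"
  Position 1: "npu"
  Position 2: "put"
Trigrams = "inp", "npu", "put"


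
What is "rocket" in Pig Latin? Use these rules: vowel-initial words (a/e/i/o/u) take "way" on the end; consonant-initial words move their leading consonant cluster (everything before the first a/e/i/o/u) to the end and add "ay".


Word: "rocket"
Starts with consonant(s) → move to end, add 'ay'
Consonant cluster: "r"
Pig Latin = "ocketray"


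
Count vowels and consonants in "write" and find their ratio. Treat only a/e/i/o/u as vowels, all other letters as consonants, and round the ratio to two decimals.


Word: "write"
Vowels (a,e,i,o,u): 2
Consonants: 3
Ratio = 2/3
= 0.67


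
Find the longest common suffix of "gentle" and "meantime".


Word 1: "gentle"
Word 2: "meantime"
Comparing from end:
  Pos -1: 'e' == 'e'
  Pos -2: 'l' != 'm' (stop)
LCS = "e" (length 1)


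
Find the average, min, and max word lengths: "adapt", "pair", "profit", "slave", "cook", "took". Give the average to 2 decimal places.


Lengths: "adapt"=5, "pair"=4, "profit"=6, "slave"=5, "cook"=4, "took"=4
Sum = 28, Count = 6
Average = 28/6 = 4.67
= avg=4.67, min=4, max=6


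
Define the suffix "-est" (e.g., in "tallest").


Suffix: -est
Example: tallest (tall + -est)
Meaning = most


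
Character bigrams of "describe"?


Word: "describe" (length 8)
Number of bigrams = 8 - 2 + 1 = 7
  Position 0: "de"
  Position 1: "es"
  Position 2: "sc"
  Position 3: "cr"
  Position 4: "ri"
  Position 5: "ib"
  Position 6: "be"
Bigrams = "de", "es", "sc", "cr", "ri", "ib", "be"


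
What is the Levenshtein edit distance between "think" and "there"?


Word 1: "think" (length 5)
Word 2: "there" (length 5)
One optimal edit sequence (insert/delete/substitute each cost 1):
  1. keep 't'
  2. keep 'h'
  3. substitute 'i' -> 'e'  (+1)
  4. substitute 'n' -> 'r'  (+1)
  5. substitute 'k' -> 'e'  (+1)
Total edit operations: 3
Edit distance = 3


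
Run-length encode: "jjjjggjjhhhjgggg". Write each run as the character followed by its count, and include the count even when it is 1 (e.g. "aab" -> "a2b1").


String: "jjjjggjjhhhjgggg"
Scanning for consecutive runs:
  'j' x 4
  'g' x 2
  'j' x 2
  'h' x 3
  'j' x 1
  'g' x 4
RLE = "j4g2j2h3j1g4"


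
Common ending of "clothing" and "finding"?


Word 1: "clothing"
Word 2: "finding"
Comparing from end:
  Pos -1: 'g' == 'g'
  Pos -2: 'n' == 'n'
  Pos -3: 'i' == 'i'
  Pos -4: 'h' != 'd' (stop)
LCS = "ing" (length 3)


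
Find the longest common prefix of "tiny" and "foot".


Word 1: "tiny"
Word 2: "foot"
Comparing from start:
  Pos 0: 't' != 'f' (stop)
LCP = "" (length 0)


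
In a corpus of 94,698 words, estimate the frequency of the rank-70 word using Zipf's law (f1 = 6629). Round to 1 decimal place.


Zipf's law: f(r) = f(1) / r
f(1) = 6629
f(70) = 6629 / 70
= 94.7 occurrences


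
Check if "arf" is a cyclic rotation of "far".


Word: "far", Candidate: "arf"
Method: check if candidate is substring of word+word
"farfar" contains "arf"? Yes
Is rotation = Yes


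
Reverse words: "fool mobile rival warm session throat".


Original: "fool mobile rival warm session throat"
Words (1..n): fool | mobile | rival | warm | session | throat
Reversed (n..1): throat | session | warm | rival | mobile | fool
Result = "throat session warm rival mobile fool"


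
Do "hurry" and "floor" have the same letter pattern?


Pattern of "hurry": [0, 1, 2, 2, 3]
Pattern of "floor": [0, 1, 2, 2, 3]
Patterns match
Same pattern = Yes


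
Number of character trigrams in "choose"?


Word: "choose" (length 6)
Number of 3-grams = length - 3 + 1 = 6 - 3 + 1
= 4


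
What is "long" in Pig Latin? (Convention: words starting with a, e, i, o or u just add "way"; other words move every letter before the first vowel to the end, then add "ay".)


Word: "long"
Starts with consonant(s) → move to end, add 'ay'
Consonant cluster: "l"
Pig Latin = "onglay"


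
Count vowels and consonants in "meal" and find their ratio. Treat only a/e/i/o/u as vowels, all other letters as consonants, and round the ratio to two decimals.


Word: "meal"
Vowels (a,e,i,o,u): 2
Consonants: 2
Ratio = 2/2
= 1.00


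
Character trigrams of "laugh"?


Word: "laugh" (length 5)
Number of trigrams = 5 - 3 + 1 = 3
  Position 0: "lau"
  Position 1: "aug"
  Position 2: "ugh"
Trigrams = "lau", "aug", "ugh"


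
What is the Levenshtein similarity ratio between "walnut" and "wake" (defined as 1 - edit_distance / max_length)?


Word 1: "walnut" (length 6)
Word 2: "wake" (length 4)
One optimal edit sequence:
  1. keep 'w'
  2. keep 'a'
  3. delete 'l'  (+1)
  4. delete 'n'  (+1)
  5. substitute 'u' -> 'k'  (+1)
  6. substitute 't' -> 'e'  (+1)
Edit distance = 4
Max length = max(6, 4) = 6
Similarity = 1 - 4/6
= 0.3333


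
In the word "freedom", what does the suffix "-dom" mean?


Suffix: -dom
Example: freedom (free + -dom)
Meaning = state / realm


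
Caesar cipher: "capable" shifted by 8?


Word: "capable"
Shift: 8
Each letter → (letter + shift) mod 26:
  'c' (2) + 8 = 10 → 'k'
  'a' (0) + 8 = 8 → 'i'
  'p' (15) + 8 = 23 → 'x'
  'a' (0) + 8 = 8 → 'i'
  'b' (1) + 8 = 9 → 'j'
  'l' (11) + 8 = 19 → 't'
  'e' (4) + 8 = 12 → 'm'
Result = "kixijtm"


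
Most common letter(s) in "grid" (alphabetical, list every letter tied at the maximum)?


Word: "grid"
Letter counts:
  'd': 1
  'g': 1
  'i': 1
  'r': 1
Maximum count = 1
Most frequent = 'd', 'g', 'i', 'r' (1 time each)


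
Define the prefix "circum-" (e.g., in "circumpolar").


Prefix: circum-
Example: circumpolar (circum- + polar)
Meaning = around


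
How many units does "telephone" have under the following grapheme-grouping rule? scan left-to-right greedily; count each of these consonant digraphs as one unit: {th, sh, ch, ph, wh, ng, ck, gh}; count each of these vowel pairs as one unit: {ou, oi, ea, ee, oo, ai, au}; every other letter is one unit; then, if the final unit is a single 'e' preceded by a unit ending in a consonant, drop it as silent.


Word: "telephone" (9 letters)
Left-to-right scan:
  (1) 't' (letter)
  (2) 'e' (letter)
  (3) 'l' (letter)
  (4) 'e' (letter)
  (5) 'ph' (digraph)
  (6) 'o' (letter)
  (7) 'n' (letter)
  (8) 'e' (letter)
Units from scan: 8
Final unit is 'e' after a consonant -> drop as silent (-1)
Sound units = 7 units


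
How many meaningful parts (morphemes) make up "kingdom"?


Word: "kingdom"
Morphemes: king | -dom
Each morpheme carries meaning
= 2 morphemes


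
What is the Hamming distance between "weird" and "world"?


Comparing character by character (same length = 5):
  Pos 0: 'w' vs 'w' =
  Pos 1: 'e' vs 'o' !=
  Pos 2: 'i' vs 'r' !=
  Pos 3: 'r' vs 'l' !=
  Pos 4: 'd' vs 'd' =
Hamming distance = 3


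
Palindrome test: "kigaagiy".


Word: "kigaagiy"
Reversed: "yigaagik"
Forward == Backward? kigaagiy != yigaagik
Palindrome = No


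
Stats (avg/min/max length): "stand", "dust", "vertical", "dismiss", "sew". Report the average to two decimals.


Lengths: "stand"=5, "dust"=4, "vertical"=8, "dismiss"=7, "sew"=3
Sum = 27, Count = 5
Average = 27/5 = 5.40
= avg=5.40, min=3, max=8


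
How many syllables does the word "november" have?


Word: "november"
Syllable breakdown: no | vem | ber
Counting: 3 parts
= 3 syllables


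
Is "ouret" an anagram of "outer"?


Word 1: "outer" → sorted: eortu
Word 2: "ouret" → sorted: eortu
Same letters? eortu == eortu
Anagram = Yes


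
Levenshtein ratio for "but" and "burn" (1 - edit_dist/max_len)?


Word 1: "but" (length 3)
Word 2: "burn" (length 4)
One optimal edit sequence:
  1. keep 'b'
  2. keep 'u'
  3. insert 'r'  (+1)
  4. substitute 't' -> 'n'  (+1)
Edit distance = 2
Max length = max(3, 4) = 4
Similarity = 1 - 2/4
= 0.5000


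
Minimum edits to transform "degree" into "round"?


Word 1: "degree" (length 6)
Word 2: "round" (length 5)
One optimal edit sequence (insert/delete/substitute each cost 1):
  1. delete 'd'  (+1)
  2. substitute 'e' -> 'r'  (+1)
  3. substitute 'g' -> 'o'  (+1)
  4. substitute 'r' -> 'u'  (+1)
  5. substitute 'e' -> 'n'  (+1)
  6. substitute 'e' -> 'd'  (+1)
Total edit operations: 6
Edit distance = 6


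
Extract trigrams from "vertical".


Word: "vertical" (length 8)
Number of trigrams = 8 - 3 + 1 = 6
  Position 0: "ver"
  Position 1: "ert"
  Position 2: "rti"
  Position 3: "tic"
  Position 4: "ica"
  Position 5: "cal"
Trigrams = "ver", "ert", "rti", "tic", "ica", "cal"


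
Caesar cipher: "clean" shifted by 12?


Word: "clean"
Shift: 12
Each letter → (letter + shift) mod 26:
  'c' (2) + 12 = 14 → 'o'
  'l' (11) + 12 = 23 → 'x'
  'e' (4) + 12 = 16 → 'q'
  'a' (0) + 12 = 12 → 'm'
  'n' (13) + 12 = 25 → 'z'
Result = "oxqmz"


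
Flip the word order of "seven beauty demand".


Original: "seven beauty demand"
Words (1..n): seven | beauty | demand
Reversed (n..1): demand | beauty | seven
Result = "demand beauty seven"


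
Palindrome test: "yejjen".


Word: "yejjen"
Reversed: "nejjey"
Forward == Backward? yejjen != nejjey
Palindrome = No


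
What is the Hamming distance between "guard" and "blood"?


Comparing character by character (same length = 5):
  Pos 0: 'g' vs 'b' !=
  Pos 1: 'u' vs 'l' !=
  Pos 2: 'a' vs 'o' !=
  Pos 3: 'r' vs 'o' !=
  Pos 4: 'd' vs 'd' =
Hamming distance = 4


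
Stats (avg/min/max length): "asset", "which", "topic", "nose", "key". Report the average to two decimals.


Lengths: "asset"=5, "which"=5, "topic"=5, "nose"=4, "key"=3
Sum = 22, Count = 5
Average = 22/5 = 4.40
= avg=4.40, min=3, max=5


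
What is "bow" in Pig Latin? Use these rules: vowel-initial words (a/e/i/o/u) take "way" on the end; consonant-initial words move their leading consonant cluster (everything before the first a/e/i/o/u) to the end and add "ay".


Word: "bow"
Starts with consonant(s) → move to end, add 'ay'
Consonant cluster: "b"
Pig Latin = "owbay"


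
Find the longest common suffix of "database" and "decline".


Word 1: "database"
Word 2: "decline"
Comparing from end:
  Pos -1: 'e' == 'e'
  Pos -2: 's' != 'n' (stop)
LCS = "e" (length 1)


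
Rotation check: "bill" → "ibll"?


Word: "bill", Candidate: "ibll"
Method: check if candidate is substring of word+word
"billbill" contains "ibll"? No
Is rotation = No


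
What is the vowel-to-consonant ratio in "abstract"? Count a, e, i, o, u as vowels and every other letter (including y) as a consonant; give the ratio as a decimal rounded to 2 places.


Word: "abstract"
Vowels (a,e,i,o,u): 2
Consonants: 6
Ratio = 2/6
= 0.33


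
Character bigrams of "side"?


Word: "side" (length 4)
Number of bigrams = 4 - 2 + 1 = 3
  Position 0: "si"
  Position 1: "id"
  Position 2: "de"
Bigrams = "si", "id", "de"


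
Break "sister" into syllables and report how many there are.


Word: "sister"
Syllable breakdown: sis | ter
Counting: 2 parts
= 2 syllables


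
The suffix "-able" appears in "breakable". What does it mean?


Suffix: -able
Example: breakable (break + -able)
Meaning = capable of


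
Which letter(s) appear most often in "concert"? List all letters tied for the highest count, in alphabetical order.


Word: "concert"
Letter counts:
  'c': 2
  'e': 1
  'n': 1
  'o': 1
  'r': 1
  't': 1
Maximum count = 2
Most frequent = 'c' (2 times each)


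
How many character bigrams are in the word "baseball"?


Word: "baseball" (length 8)
Number of 2-grams = length - 2 + 1 = 8 - 2 + 1
= 7


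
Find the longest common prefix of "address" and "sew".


Word 1: "address"
Word 2: "sew"
Comparing from start:
  Pos 0: 'a' != 's' (stop)
LCP = "" (length 0)


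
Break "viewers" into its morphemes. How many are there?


Word: "viewers"
Morphemes: view + -er + -s
Each morpheme carries meaning
= 3 morphemes


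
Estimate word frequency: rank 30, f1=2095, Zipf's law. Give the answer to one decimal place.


Zipf's law: f(r) = f(1) / r
f(1) = 2095
f(30) = 2095 / 30
= 69.8 occurrences


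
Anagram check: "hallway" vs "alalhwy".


Word 1: "hallway" → sorted: aahllwy
Word 2: "alalhwy" → sorted: aahllwy
Same letters? aahllwy == aahllwy
Anagram = Yes


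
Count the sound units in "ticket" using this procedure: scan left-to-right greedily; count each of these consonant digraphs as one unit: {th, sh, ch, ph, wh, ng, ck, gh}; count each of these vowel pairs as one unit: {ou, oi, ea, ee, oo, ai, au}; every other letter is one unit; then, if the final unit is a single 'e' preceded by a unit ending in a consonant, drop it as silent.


Word: "ticket" (6 letters)
Left-to-right scan:
  1. 't' (letter)
  2. 'i' (letter)
  3. 'ck' (digraph)
  4. 'e' (letter)
  5. 't' (letter)
Units from scan: 5
Sound units = 5 units


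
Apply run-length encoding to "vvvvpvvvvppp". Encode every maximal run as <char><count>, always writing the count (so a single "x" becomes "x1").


String: "vvvvpvvvvppp"
Scanning for consecutive runs:
  'v' x 4
  'p' x 1
  'v' x 4
  'p' x 3
RLE = "v4p1v4p3"


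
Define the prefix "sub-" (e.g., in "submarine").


Prefix: sub-
Example: submarine (sub- + marine)
Meaning = under / below


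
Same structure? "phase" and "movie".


Pattern of "phase": [0, 1, 2, 3, 4]
Pattern of "movie": [0, 1, 2, 3, 4]
Patterns match
Same pattern = Yes


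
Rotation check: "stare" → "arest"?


Word: "stare", Candidate: "arest"
Method: check if candidate is substring of word+word
"starestare" contains "arest"? Yes
Is rotation = Yes


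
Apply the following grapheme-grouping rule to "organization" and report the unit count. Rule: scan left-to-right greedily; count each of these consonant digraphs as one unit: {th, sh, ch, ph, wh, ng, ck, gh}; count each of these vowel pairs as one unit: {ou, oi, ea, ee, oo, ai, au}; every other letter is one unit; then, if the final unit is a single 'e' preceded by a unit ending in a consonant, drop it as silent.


Word: "organization" (12 letters)
Left-to-right scan:
  [1] 'o' (letter)
  [2] 'r' (letter)
  [3] 'g' (letter)
  [4] 'a' (letter)
  [5] 'n' (letter)
  [6] 'i' (letter)
  [7] 'z' (letter)
  [8] 'a' (letter)
  [9] 't' (letter)
  [10] 'i' (letter)
  [11] 'o' (letter)
  [12] 'n' (letter)
Units from scan: 12
Sound units = 12 units


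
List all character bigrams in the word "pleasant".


Word: "pleasant" (length 8)
Number of bigrams = 8 - 2 + 1 = 7
  Position 0: "pl"
  Position 1: "le"
  Position 2: "ea"
  Position 3: "as"
  Position 4: "sa"
  Position 5: "an"
  Position 6: "nt"
Bigrams = "pl", "le", "ea", "as", "sa", "an", "nt"


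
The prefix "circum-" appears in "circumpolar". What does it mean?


Prefix: circum-
As in: circumpolar -> circum- + polar
Meaning = around


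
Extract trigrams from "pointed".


Word: "pointed" (length 7)
Number of trigrams = 7 - 3 + 1 = 5
  Position 0: "poi"
  Position 1: "oin"
  Position 2: "int"
  Position 3: "nte"
  Position 4: "ted"
Trigrams = "poi", "oin", "int", "nte", "ted"


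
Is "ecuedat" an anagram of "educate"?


Word 1: "educate" → sorted: acdeetu
Word 2: "ecuedat" → sorted: acdeetu
Same letters? acdeetu == acdeetu
Anagram = Yes


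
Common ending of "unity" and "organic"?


Word 1: "unity"
Word 2: "organic"
Comparing from end:
  Pos -1: 'y' != 'c' (stop)
LCS = "" (length 0)


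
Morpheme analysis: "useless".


Word: "useless"
Morphemes: use + -less
Each morpheme carries meaning
= 2 morphemes


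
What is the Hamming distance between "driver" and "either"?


Comparing character by character (same length = 6):
  Pos 0: 'd' vs 'e' !=
  Pos 1: 'r' vs 'i' !=
  Pos 2: 'i' vs 't' !=
  Pos 3: 'v' vs 'h' !=
  Pos 4: 'e' vs 'e' =
  Pos 5: 'r' vs 'r' =
Hamming distance = 4


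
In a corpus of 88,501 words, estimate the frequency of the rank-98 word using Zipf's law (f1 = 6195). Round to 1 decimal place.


Zipf's law: f(r) = f(1) / r
f(1) = 6195
f(98) = 6195 / 98
= 63.2 occurrences


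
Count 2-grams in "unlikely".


Word: "unlikely" (length 8)
Number of 2-grams = length - 2 + 1 = 8 - 2 + 1
= 7


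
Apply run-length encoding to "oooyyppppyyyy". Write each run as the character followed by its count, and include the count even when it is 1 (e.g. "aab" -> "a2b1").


String: "oooyyppppyyyy"
Scanning for consecutive runs:
  'o' x 3
  'y' x 2
  'p' x 4
  'y' x 4
RLE = "o3y2p4y4"


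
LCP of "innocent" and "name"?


Word 1: "innocent"
Word 2: "name"
Comparing from start:
  Pos 0: 'i' != 'n' (stop)
LCP = "" (length 0)


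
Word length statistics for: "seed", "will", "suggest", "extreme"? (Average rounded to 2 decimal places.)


Lengths: "seed"=4, "will"=4, "suggest"=7, "extreme"=7
Sum = 22, Count = 4
Average = 22/4 = 5.50
= avg=5.50, min=4, max=7


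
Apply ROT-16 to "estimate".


Word: "estimate"
Shift: 16
Each letter → (letter + shift) mod 26:
  'e' (4) + 16 = 20 → 'u'
  's' (18) + 16 = 8 → 'i'
  't' (19) + 16 = 9 → 'j'
  'i' (8) + 16 = 24 → 'y'
  'm' (12) + 16 = 2 → 'c'
  'a' (0) + 16 = 16 → 'q'
  't' (19) + 16 = 9 → 'j'
  'e' (4) + 16 = 20 → 'u'
Result = "uijycqju"


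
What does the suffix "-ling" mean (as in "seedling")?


Suffix: -ling
As in: seedling -> seed + -ling
Meaning = small / young


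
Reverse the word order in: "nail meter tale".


Original: "nail meter tale"
Words (1..n): nail | meter | tale
Reversed (n..1): tale | meter | nail
Result = "tale meter nail"


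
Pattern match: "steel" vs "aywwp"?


Pattern of "steel": [0, 1, 2, 2, 3]
Pattern of "aywwp": [0, 1, 2, 2, 3]
Patterns match
Same pattern = Yes


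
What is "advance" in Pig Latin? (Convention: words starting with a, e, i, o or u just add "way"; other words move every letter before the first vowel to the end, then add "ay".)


Word: "advance"
Starts with vowel → add 'way'
Pig Latin = "advanceway"


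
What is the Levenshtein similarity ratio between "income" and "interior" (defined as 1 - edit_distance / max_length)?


Word 1: "income" (length 6)
Word 2: "interior" (length 8)
One optimal edit sequence:
  1. keep 'i'
  2. keep 'n'
  3. insert 't'  (+1)
  4. insert 'e'  (+1)
  5. substitute 'c' -> 'r'  (+1)
  6. substitute 'o' -> 'i'  (+1)
  7. substitute 'm' -> 'o'  (+1)
  8. substitute 'e' -> 'r'  (+1)
Edit distance = 6
Max length = max(6, 8) = 8
Similarity = 1 - 6/8
= 0.2500


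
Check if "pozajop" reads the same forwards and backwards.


Word: "pozajop"
Reversed: "pojazop"
Forward == Backward? pozajop != pojazop
Palindrome = No


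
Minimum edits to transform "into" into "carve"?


Word 1: "into" (length 4)
Word 2: "carve" (length 5)
One optimal edit sequence (insert/delete/substitute each cost 1):
  1. insert 'c'  (+1)
  2. substitute 'i' -> 'a'  (+1)
  3. substitute 'n' -> 'r'  (+1)
  4. substitute 't' -> 'v'  (+1)
  5. substitute 'o' -> 'e'  (+1)
Total edit operations: 5
Edit distance = 5


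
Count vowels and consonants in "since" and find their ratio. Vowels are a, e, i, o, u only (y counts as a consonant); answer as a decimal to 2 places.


Word: "since"
Vowels (a,e,i,o,u): 2
Consonants: 3
Ratio = 2/3
= 0.67


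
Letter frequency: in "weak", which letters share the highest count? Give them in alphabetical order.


Word: "weak"
Letter counts:
  'a': 1
  'e': 1
  'k': 1
  'w': 1
Maximum count = 1
Most frequent = 'a', 'e', 'k', 'w' (1 time each)


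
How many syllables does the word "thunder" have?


Word: "thunder"
Syllable breakdown: thun · der
Counting: 2 parts
= 2 syllables


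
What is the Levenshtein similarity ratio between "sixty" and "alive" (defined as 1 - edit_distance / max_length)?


Word 1: "sixty" (length 5)
Word 2: "alive" (length 5)
One optimal edit sequence:
  1. substitute 's' -> 'a'  (+1)
  2. substitute 'i' -> 'l'  (+1)
  3. substitute 'x' -> 'i'  (+1)
  4. substitute 't' -> 'v'  (+1)
  5. substitute 'y' -> 'e'  (+1)
Edit distance = 5
Max length = max(5, 5) = 5
Similarity = 1 - 5/5
= 0.0000


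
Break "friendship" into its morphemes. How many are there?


Word: "friendship"
Morphemes: friend + -ship
Each morpheme carries meaning
= 2 morphemes


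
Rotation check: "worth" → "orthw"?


Word: "worth", Candidate: "orthw"
Method: check if candidate is substring of word+word
"worthworth" contains "orthw"? Yes
Is rotation = Yes


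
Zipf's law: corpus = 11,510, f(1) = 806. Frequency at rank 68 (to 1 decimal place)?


Zipf's law: f(r) = f(1) / r
f(1) = 806
f(68) = 806 / 68
= 11.9 occurrences


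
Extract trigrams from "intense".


Word: "intense" (length 7)
Number of trigrams = 7 - 3 + 1 = 5
  Position 0: "int"
  Position 1: "nte"
  Position 2: "ten"
  Position 3: "ens"
  Position 4: "nse"
Trigrams = "int", "nte", "ten", "ens", "nse"
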